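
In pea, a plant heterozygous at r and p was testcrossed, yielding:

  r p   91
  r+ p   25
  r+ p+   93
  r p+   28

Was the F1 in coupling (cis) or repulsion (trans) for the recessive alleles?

The two most frequent classes are r+ p+ (93) and r p (91); these are the parental (non-recombinant) types.
So the F1 carried r+ p+ on one chromosome and r p on the other — the recessive alleles are on the same chromosome (cis / coupling).

cis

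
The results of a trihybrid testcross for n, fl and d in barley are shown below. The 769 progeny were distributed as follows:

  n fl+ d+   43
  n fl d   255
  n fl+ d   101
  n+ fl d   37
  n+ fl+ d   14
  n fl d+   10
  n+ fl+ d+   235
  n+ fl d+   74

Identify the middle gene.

The two most frequent reciprocal classes, n fl d and n+ fl+ d+, are the parental types, so the F1 was n fl d / n+ fl+ d+.
The two rarest classes, n fl d+ and n+ fl+ d, are the double crossovers. Comparing them with the parentals, only the d allele has switched, so d is the middle locus and the order is n – d – fl.

d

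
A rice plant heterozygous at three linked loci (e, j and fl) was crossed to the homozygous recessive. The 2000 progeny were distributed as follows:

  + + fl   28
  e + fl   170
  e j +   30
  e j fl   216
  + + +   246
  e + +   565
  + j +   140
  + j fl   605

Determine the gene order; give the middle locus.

j

The two most frequent reciprocal classes, e + + and + j fl, are the parental types, so the F1 was e + + / + j fl.
The two rarest classes, e j + and + + fl, are the double crossovers. Comparing them with the parentals, only the j allele has switched, so j is the middle locus and the order is fl – j – e.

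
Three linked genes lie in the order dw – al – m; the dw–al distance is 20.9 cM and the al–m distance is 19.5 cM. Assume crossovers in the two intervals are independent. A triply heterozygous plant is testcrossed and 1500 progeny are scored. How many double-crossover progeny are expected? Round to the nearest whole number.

61

Map distances give recombination frequencies of 0.209 and 0.195 for the two intervals.
With no interference, expected double-crossover frequency = 0.209 × 0.195 = 0.04075.
Expected number = 0.04075 × 1500 = 61.13 ≈ 61.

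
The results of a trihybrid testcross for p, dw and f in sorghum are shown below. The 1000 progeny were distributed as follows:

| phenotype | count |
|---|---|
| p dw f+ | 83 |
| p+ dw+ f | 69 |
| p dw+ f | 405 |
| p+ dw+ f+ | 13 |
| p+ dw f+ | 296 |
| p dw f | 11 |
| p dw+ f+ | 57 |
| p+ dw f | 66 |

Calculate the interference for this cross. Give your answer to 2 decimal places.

0.07

The two most frequent reciprocal classes, p+ dw f+ and p dw+ f, are the parental types, so the F1 was p+ dw f+ / p dw+ f.
The two rarest classes, p+ dw+ f+ and p dw f, are the double crossovers. Comparing them with the parentals, only the dw allele has switched, so dw is the middle locus and the order is p – dw – f.
p–dw: (152 + 24)/1000 = 0.1760; dw–f: (123 + 24)/1000 = 0.1470.
Expected DCO frequency = 0.1760 × 0.1470 ≈ 0.02587; observed = 24/1000 ≈ 0.02400.
Coefficient of coincidence = 0.02400/0.02587 ≈ 0.93; interference = 1 − 0.93 = 0.07.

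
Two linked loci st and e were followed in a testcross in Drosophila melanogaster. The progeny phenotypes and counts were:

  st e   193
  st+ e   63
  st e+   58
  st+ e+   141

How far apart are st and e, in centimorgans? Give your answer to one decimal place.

The two most frequent classes, st+ e+ (141) and st e (193), are the parental types, so the F1 was st+ e+ / st e.
The recombinant classes are st+ e and st e+: 63 + 58 = 121.
Recombination frequency = 121/455 = 0.2659 ≈ 26.6%, i.e. 26.6 centimorgans.

26.6 centimorgans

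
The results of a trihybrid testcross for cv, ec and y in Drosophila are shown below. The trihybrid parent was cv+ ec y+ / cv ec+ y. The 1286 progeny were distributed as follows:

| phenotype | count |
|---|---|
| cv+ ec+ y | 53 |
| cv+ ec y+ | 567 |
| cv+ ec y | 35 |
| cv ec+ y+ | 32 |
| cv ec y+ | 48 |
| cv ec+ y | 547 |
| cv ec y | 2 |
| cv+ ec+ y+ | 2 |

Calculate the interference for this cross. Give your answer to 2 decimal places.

The two rarest classes, cv+ ec+ y+ and cv ec y, are the double crossovers. Comparing them with the parentals, only the ec allele has switched, so ec is the middle locus and the order is cv – ec – y.
cv–ec: (101 + 4)/1286 = 0.0816; ec–y: (67 + 4)/1286 = 0.0552.
Expected DCO frequency = 0.0816 × 0.0552 ≈ 0.00450; observed = 4/1286 ≈ 0.00311.
Coefficient of coincidence = 0.00311/0.00450 ≈ 0.69; interference = 1 − 0.69 = 0.31.

0.31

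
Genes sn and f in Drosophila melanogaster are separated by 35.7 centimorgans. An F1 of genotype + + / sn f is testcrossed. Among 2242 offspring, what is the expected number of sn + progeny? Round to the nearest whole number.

400

A map distance of 35.7 centimorgans corresponds to a recombination frequency of 0.357.
The F1 is + + / sn f, so sn + is a recombinant gamete class with expected frequency r/2 = 0.357/2 = 0.1785.
Expected number = 0.1785 × 2242 = 400.20 ≈ 400.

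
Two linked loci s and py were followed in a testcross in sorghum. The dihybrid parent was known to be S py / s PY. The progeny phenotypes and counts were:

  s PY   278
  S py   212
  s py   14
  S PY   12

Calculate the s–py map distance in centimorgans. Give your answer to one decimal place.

The recombinant classes are S PY and s py: 12 + 14 = 26.
Recombination frequency = 26/516 = 0.0504 ≈ 5.0%, i.e. 5.0 centimorgans.

5.0 centimorgans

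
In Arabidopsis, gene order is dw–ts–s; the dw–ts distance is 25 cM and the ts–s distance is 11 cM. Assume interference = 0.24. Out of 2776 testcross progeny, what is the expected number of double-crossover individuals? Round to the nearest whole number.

Map distances give recombination frequencies of 0.250 and 0.110 for the two intervals.
With interference 0.24 (so coincidence = 0.76), expected double-crossover frequency = 0.250 × 0.110 × 0.76 = 0.02090.
Expected number = 0.02090 × 2776 = 58.02 ≈ 58.

58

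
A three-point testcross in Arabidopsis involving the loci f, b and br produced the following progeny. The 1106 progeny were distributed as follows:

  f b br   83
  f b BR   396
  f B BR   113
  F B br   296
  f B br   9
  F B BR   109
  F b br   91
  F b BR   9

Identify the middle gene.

The two most frequent reciprocal classes, f b BR and F B br, are the parental types, so the F1 was f b BR / F B br.
The two rarest classes, F b BR and f B br, are the double crossovers. Comparing them with the parentals, only the f allele has switched, so f is the middle locus and the order is b – f – br.

f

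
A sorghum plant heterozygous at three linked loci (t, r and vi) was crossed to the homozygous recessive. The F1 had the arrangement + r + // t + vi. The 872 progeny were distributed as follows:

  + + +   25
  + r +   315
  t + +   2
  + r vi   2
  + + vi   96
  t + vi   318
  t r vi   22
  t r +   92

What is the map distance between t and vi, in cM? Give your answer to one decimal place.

22.0 cM

The two rarest classes, + r vi and t + +, are the double crossovers. Comparing them with the parentals, only the vi allele has switched, so vi is the middle locus and the order is t – vi – r.
Crossovers in the t–vi interval produce the single-crossover classes t r + and + + vi (92 + 96 = 188) plus the double crossovers (4).
RF(t–vi) = (188 + 4) / 872 = 192/872 = 0.2202 → 22.0 cM.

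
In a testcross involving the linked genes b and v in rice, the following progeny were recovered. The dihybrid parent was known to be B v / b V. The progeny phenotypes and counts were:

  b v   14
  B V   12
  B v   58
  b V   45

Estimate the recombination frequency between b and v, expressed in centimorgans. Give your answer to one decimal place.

The recombinant classes are B V and b v: 12 + 14 = 26.
Recombination frequency = 26/129 = 0.2016 ≈ 20.2%, i.e. 20.2 centimorgans.

20.2 centimorgans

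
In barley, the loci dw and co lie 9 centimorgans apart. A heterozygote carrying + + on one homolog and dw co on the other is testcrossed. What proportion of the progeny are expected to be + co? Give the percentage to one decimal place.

4.5%

A map distance of 9 centimorgans corresponds to a recombination frequency of 0.090.
The F1 is + + / dw co, so + co is a recombinant gamete class with expected frequency r/2 = 0.090/2 = 0.0450.
That is 0.0450 = 4.5% of the progeny.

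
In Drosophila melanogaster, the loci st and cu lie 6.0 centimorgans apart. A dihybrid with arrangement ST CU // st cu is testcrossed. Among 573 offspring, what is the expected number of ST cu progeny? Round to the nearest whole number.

A map distance of 6.0 centimorgans corresponds to a recombination frequency of 0.060.
The F1 is ST CU / st cu, so ST cu is a recombinant gamete class with expected frequency r/2 = 0.060/2 = 0.0300.
Expected number = 0.0300 × 573 = 17.19 ≈ 17.

17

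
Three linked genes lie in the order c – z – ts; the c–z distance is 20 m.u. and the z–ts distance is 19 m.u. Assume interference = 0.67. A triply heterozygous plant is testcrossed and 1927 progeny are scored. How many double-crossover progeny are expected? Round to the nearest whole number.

Map distances give recombination frequencies of 0.200 and 0.190 for the two intervals.
With interference 0.67 (so coincidence = 0.33), expected double-crossover frequency = 0.200 × 0.190 × 0.33 = 0.01254.
Expected number = 0.01254 × 1927 = 24.16 ≈ 24.

24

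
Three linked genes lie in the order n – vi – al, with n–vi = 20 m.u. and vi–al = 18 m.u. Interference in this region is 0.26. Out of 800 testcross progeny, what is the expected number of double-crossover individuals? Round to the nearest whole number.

21

Map distances give recombination frequencies of 0.200 and 0.180 for the two intervals.
With interference 0.26 (so coincidence = 0.74), expected double-crossover frequency = 0.200 × 0.180 × 0.74 = 0.02664.
Expected number = 0.02664 × 800 = 21.31 ≈ 21.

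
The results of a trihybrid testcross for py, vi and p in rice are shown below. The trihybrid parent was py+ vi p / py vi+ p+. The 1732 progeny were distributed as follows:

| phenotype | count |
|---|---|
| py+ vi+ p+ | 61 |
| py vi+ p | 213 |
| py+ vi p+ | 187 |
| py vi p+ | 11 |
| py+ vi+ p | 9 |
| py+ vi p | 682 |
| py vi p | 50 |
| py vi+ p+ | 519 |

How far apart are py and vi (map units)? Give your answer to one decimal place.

The two rarest classes, py+ vi+ p and py vi p+, are the double crossovers. Comparing them with the parentals, only the vi allele has switched, so vi is the middle locus and the order is p – vi – py.
Crossovers in the vi–py interval produce the single-crossover classes py vi p and py+ vi+ p+ (50 + 61 = 111) plus the double crossovers (20).
RF(vi–py) = (111 + 20) / 1732 = 131/1732 = 0.0756 → 7.6 map units.

7.6 map units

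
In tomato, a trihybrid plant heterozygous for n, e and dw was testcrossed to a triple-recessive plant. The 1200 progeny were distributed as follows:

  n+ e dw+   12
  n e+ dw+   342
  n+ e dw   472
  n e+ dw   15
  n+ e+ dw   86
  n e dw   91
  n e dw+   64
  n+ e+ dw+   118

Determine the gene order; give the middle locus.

dw

The two most frequent reciprocal classes, n e+ dw+ and n+ e dw, are the parental types, so the F1 was n e+ dw+ / n+ e dw.
The two rarest classes, n e+ dw and n+ e dw+, are the double crossovers. Comparing them with the parentals, only the dw allele has switched, so dw is the middle locus and the order is n – dw – e.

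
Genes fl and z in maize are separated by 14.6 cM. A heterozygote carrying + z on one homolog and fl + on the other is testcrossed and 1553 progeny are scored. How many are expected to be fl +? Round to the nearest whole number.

663

A map distance of 14.6 cM corresponds to a recombination frequency of 0.146.
The F1 is + z / fl +, so fl + is a parental gamete class with expected frequency (1 − r)/2 = 0.854/2 = 0.4270.
Expected number = 0.4270 × 1553 = 663.13 ≈ 663.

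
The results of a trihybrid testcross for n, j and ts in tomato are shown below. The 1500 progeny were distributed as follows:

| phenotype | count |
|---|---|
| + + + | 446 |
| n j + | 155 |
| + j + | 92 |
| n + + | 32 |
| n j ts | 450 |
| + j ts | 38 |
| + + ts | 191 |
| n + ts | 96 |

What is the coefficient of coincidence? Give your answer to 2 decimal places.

0.98

The two most frequent reciprocal classes, n j ts and + + +, are the parental types, so the F1 was n j ts / + + +.
The two rarest classes, + j ts and n + +, are the double crossovers. Comparing them with the parentals, only the n allele has switched, so n is the middle locus and the order is ts – n – j.
ts–n: (346 + 70)/1500 = 0.2773; n–j: (188 + 70)/1500 = 0.1720.
Expected DCO frequency = 0.2773 × 0.1720 ≈ 0.04770; observed = 70/1500 ≈ 0.04667.
Coefficient of coincidence = 0.04667/0.04770 ≈ 0.98.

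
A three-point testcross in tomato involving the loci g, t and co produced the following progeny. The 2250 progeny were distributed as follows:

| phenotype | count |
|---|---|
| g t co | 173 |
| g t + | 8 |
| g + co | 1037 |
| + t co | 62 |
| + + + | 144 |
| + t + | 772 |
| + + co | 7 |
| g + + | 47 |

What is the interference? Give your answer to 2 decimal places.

The two most frequent reciprocal classes, g + co and + t +, are the parental types, so the F1 was g + co / + t +.
The two rarest classes, + + co and g t +, are the double crossovers. Comparing them with the parentals, only the g allele has switched, so g is the middle locus and the order is t – g – co.
t–g: (317 + 15)/2250 = 0.1476; g–co: (109 + 15)/2250 = 0.0551.
Expected DCO frequency = 0.1476 × 0.0551 ≈ 0.00813; observed = 15/2250 ≈ 0.00667.
Coefficient of coincidence = 0.00667/0.00813 ≈ 0.82; interference = 1 − 0.82 = 0.18.

0.18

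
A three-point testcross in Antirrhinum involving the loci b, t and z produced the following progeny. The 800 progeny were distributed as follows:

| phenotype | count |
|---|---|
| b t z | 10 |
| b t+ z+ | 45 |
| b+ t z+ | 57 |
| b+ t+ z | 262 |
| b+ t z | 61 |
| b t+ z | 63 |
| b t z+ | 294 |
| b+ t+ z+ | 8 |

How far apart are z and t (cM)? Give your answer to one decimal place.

The two most frequent reciprocal classes, b t z+ and b+ t+ z, are the parental types, so the F1 was b t z+ / b+ t+ z.
The two rarest classes, b t z and b+ t+ z+, are the double crossovers. Comparing them with the parentals, only the z allele has switched, so z is the middle locus and the order is t – z – b.
Crossovers in the t–z interval produce the single-crossover classes b t+ z+ and b+ t z (45 + 61 = 106) plus the double crossovers (18).
RF(t–z) = (106 + 18) / 800 = 124/800 = 0.1550 → 15.5 cM.

15.5 cM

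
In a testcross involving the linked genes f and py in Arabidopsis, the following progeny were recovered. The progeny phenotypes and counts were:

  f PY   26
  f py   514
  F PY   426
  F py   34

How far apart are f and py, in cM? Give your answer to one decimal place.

The two most frequent classes, F PY (426) and f py (514), are the parental types, so the F1 was F PY / f py.
The recombinant classes are F py and f PY: 34 + 26 = 60.
Recombination frequency = 60/1000 = 0.0600 ≈ 6.0%, i.e. 6.0 cM.

6.0 cM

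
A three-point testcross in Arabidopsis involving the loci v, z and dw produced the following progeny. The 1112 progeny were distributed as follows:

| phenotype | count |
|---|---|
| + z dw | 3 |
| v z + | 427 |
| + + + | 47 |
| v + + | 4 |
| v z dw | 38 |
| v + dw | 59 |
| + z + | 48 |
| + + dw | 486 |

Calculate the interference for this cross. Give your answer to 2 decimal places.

The two most frequent reciprocal classes, v z + and + + dw, are the parental types, so the F1 was v z + / + + dw.
The two rarest classes, v + + and + z dw, are the double crossovers. Comparing them with the parentals, only the z allele has switched, so z is the middle locus and the order is dw – z – v.
dw–z: (85 + 7)/1112 = 0.0827; z–v: (107 + 7)/1112 = 0.1025.
Expected DCO frequency = 0.0827 × 0.1025 ≈ 0.00848; observed = 7/1112 ≈ 0.00629.
Coefficient of coincidence = 0.00629/0.00848 ≈ 0.74; interference = 1 − 0.74 = 0.26.

0.26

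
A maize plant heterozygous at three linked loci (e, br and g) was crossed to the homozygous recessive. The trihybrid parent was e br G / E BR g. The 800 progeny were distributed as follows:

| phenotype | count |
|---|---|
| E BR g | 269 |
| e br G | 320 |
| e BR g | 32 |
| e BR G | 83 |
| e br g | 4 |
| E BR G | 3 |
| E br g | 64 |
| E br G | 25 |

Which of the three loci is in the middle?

The two rarest classes, e br g and E BR G, are the double crossovers. Comparing them with the parentals, only the g allele has switched, so g is the middle locus and the order is e – g – br.

g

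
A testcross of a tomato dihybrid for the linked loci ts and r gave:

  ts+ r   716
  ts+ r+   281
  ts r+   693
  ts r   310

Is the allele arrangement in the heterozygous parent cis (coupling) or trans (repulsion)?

trans

The two most frequent classes are ts+ r (716) and ts r+ (693); these are the parental (non-recombinant) types.
So the F1 carried ts+ r on one chromosome and ts r+ on the other — the recessive alleles are on opposite chromosomes (trans / repulsion).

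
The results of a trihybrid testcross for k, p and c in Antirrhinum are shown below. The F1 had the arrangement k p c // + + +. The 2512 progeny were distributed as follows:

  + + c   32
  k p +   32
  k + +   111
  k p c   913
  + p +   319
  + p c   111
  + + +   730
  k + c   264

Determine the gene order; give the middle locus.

The two rarest classes, k p + and + + c, are the double crossovers. Comparing them with the parentals, only the c allele has switched, so c is the middle locus and the order is k – c – p.

c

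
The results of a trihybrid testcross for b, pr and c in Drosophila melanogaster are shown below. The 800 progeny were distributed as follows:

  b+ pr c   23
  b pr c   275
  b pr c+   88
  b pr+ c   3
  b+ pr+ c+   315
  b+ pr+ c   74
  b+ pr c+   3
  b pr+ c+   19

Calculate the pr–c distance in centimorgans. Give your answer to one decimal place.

21.0 centimorgans

The two most frequent reciprocal classes, b pr c and b+ pr+ c+, are the parental types, so the F1 was b pr c / b+ pr+ c+.
The two rarest classes, b pr+ c and b+ pr c+, are the double crossovers. Comparing them with the parentals, only the pr allele has switched, so pr is the middle locus and the order is b – pr – c.
Crossovers in the pr–c interval produce the single-crossover classes b pr c+ and b+ pr+ c (88 + 74 = 162) plus the double crossovers (6).
RF(pr–c) = (162 + 6) / 800 = 168/800 = 0.2100 → 21.0 centimorgans.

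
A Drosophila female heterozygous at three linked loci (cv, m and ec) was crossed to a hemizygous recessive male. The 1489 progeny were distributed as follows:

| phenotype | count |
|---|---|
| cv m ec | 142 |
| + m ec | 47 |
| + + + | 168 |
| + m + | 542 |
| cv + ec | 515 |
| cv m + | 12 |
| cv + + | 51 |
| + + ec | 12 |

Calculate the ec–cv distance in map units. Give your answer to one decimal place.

The two most frequent reciprocal classes, cv + ec and + m +, are the parental types, so the F1 was cv + ec / + m +.
The two rarest classes, + + ec and cv m +, are the double crossovers. Comparing them with the parentals, only the cv allele has switched, so cv is the middle locus and the order is m – cv – ec.
Crossovers in the cv–ec interval produce the single-crossover classes cv + + and + m ec (51 + 47 = 98) plus the double crossovers (24).
RF(cv–ec) = (98 + 24) / 1489 = 122/1489 = 0.0819 → 8.2 map units.

8.2 map units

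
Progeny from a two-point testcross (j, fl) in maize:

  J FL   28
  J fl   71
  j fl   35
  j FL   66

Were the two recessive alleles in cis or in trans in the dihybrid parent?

trans

The two most frequent classes are J fl (71) and j FL (66); these are the parental (non-recombinant) types.
So the F1 carried J fl on one chromosome and j FL on the other — the recessive alleles are on opposite chromosomes (trans / repulsion).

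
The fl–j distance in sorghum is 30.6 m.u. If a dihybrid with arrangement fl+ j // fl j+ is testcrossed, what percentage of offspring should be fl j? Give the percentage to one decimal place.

A map distance of 30.6 m.u. corresponds to a recombination frequency of 0.306.
The F1 is fl+ j / fl j+, so fl j is a recombinant gamete class with expected frequency r/2 = 0.306/2 = 0.1530.
That is 0.1530 = 15.3% of the progeny.

15.3%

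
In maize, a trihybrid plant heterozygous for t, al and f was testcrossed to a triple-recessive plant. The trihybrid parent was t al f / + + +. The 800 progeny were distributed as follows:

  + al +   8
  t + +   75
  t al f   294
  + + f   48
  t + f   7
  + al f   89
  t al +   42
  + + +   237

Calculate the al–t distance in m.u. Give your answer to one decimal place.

The two rarest classes, t + f and + al +, are the double crossovers. Comparing them with the parentals, only the al allele has switched, so al is the middle locus and the order is t – al – f.
Crossovers in the t–al interval produce the single-crossover classes + al f and t + + (89 + 75 = 164) plus the double crossovers (15).
RF(t–al) = (164 + 15) / 800 = 179/800 = 0.2238 → 22.4 m.u.

22.4 m.u.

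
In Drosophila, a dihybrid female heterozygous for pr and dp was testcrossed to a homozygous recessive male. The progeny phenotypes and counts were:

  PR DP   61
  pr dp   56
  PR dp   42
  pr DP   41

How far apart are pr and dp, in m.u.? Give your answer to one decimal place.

The two most frequent classes, PR DP (61) and pr dp (56), are the parental types, so the F1 was PR DP / pr dp.
The recombinant classes are PR dp and pr DP: 42 + 41 = 83.
Recombination frequency = 83/200 = 0.4150 ≈ 41.5%, i.e. 41.5 m.u.

41.5 m.u.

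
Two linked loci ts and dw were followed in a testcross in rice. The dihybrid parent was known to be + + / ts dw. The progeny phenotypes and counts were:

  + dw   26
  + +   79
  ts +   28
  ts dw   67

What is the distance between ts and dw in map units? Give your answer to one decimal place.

27.0 map units

The recombinant classes are + dw and ts +: 26 + 28 = 54.
Recombination frequency = 54/200 = 0.2700 ≈ 27.0%, i.e. 27.0 map units.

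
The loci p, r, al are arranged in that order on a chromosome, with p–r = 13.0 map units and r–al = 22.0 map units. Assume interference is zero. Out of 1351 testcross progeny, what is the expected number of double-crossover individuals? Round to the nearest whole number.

39

Map distances give recombination frequencies of 0.130 and 0.220 for the two intervals.
With no interference, expected double-crossover frequency = 0.130 × 0.220 = 0.02860.
Expected number = 0.02860 × 1351 = 38.64 ≈ 39.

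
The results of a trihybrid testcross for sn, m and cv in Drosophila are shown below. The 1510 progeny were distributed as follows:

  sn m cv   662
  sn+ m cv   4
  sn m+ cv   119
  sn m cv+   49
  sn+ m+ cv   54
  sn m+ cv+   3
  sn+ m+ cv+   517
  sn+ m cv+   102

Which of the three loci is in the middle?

sn

The two most frequent reciprocal classes, sn+ m+ cv+ and sn m cv, are the parental types, so the F1 was sn+ m+ cv+ / sn m cv.
The two rarest classes, sn m+ cv+ and sn+ m cv, are the double crossovers. Comparing them with the parentals, only the sn allele has switched, so sn is the middle locus and the order is cv – sn – m.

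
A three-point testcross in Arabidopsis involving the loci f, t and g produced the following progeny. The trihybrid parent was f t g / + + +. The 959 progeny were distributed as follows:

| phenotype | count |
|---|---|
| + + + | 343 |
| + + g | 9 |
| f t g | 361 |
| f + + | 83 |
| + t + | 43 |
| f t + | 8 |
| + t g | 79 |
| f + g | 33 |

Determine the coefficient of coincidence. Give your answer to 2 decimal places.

0.98

The two rarest classes, f t + and + + g, are the double crossovers. Comparing them with the parentals, only the g allele has switched, so g is the middle locus and the order is t – g – f.
t–g: (76 + 17)/959 = 0.0970; g–f: (162 + 17)/959 = 0.1867.
Expected DCO frequency = 0.0970 × 0.1867 ≈ 0.01811; observed = 17/959 ≈ 0.01773.
Coefficient of coincidence = 0.01773/0.01811 ≈ 0.98.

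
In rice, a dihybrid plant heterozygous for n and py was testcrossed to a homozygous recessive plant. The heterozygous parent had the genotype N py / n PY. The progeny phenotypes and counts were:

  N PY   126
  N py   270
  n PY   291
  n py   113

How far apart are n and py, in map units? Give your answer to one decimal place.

29.9 map units

The recombinant classes are N PY and n py: 126 + 113 = 239.
Recombination frequency = 239/800 = 0.2988 ≈ 29.9%, i.e. 29.9 map units.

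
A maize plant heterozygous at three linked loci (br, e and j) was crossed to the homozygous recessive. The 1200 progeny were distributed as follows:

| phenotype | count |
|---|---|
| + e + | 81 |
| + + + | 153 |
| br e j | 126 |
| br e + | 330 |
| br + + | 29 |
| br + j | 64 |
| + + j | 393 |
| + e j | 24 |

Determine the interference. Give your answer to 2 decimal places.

The two most frequent reciprocal classes, br e + and + + j, are the parental types, so the F1 was br e + / + + j.
The two rarest classes, br + + and + e j, are the double crossovers. Comparing them with the parentals, only the e allele has switched, so e is the middle locus and the order is j – e – br.
j–e: (279 + 53)/1200 = 0.2767; e–br: (145 + 53)/1200 = 0.1650.
Expected DCO frequency = 0.2767 × 0.1650 ≈ 0.04566; observed = 53/1200 ≈ 0.04417.
Coefficient of coincidence = 0.04417/0.04566 ≈ 0.97; interference = 1 − 0.97 = 0.03.

0.03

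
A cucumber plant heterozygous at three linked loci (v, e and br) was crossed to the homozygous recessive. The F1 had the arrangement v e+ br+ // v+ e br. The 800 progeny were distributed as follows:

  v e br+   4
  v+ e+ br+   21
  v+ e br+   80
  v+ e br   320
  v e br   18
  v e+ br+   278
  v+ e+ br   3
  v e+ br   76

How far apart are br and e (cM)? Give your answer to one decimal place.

The two rarest classes, v e br+ and v+ e+ br, are the double crossovers. Comparing them with the parentals, only the e allele has switched, so e is the middle locus and the order is br – e – v.
Crossovers in the br–e interval produce the single-crossover classes v e+ br and v+ e br+ (76 + 80 = 156) plus the double crossovers (7).
RF(br–e) = (156 + 7) / 800 = 163/800 = 0.2037 → 20.4 cM.

20.4 cM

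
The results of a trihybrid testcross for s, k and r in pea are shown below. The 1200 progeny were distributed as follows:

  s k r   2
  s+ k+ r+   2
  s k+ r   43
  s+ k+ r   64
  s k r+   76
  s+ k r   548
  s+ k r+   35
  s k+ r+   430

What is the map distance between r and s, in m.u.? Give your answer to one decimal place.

6.8 m.u.

The two most frequent reciprocal classes, s k+ r+ and s+ k r, are the parental types, so the F1 was s k+ r+ / s+ k r.
The two rarest classes, s+ k+ r+ and s k r, are the double crossovers. Comparing them with the parentals, only the s allele has switched, so s is the middle locus and the order is r – s – k.
Crossovers in the r–s interval produce the single-crossover classes s k+ r and s+ k r+ (43 + 35 = 78) plus the double crossovers (4).
RF(r–s) = (78 + 4) / 1200 = 82/1200 = 0.0683 → 6.8 m.u.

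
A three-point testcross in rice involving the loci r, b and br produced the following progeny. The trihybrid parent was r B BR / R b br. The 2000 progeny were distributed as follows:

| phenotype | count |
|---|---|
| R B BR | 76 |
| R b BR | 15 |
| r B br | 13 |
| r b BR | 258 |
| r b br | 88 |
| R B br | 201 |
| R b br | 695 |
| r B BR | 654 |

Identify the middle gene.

br

The two rarest classes, r B br and R b BR, are the double crossovers. Comparing them with the parentals, only the br allele has switched, so br is the middle locus and the order is b – br – r.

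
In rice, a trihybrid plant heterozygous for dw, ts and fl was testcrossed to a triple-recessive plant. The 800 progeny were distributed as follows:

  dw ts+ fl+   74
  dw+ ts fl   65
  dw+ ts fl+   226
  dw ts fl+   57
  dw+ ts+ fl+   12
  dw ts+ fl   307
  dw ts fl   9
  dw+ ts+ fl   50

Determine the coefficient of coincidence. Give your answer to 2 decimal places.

The two most frequent reciprocal classes, dw+ ts fl+ and dw ts+ fl, are the parental types, so the F1 was dw+ ts fl+ / dw ts+ fl.
The two rarest classes, dw+ ts+ fl+ and dw ts fl, are the double crossovers. Comparing them with the parentals, only the ts allele has switched, so ts is the middle locus and the order is fl – ts – dw.
fl–ts: (139 + 21)/800 = 0.2000; ts–dw: (107 + 21)/800 = 0.1600.
Expected DCO frequency = 0.2000 × 0.1600 ≈ 0.03200; observed = 21/800 ≈ 0.02625.
Coefficient of coincidence = 0.02625/0.03200 ≈ 0.82.

0.82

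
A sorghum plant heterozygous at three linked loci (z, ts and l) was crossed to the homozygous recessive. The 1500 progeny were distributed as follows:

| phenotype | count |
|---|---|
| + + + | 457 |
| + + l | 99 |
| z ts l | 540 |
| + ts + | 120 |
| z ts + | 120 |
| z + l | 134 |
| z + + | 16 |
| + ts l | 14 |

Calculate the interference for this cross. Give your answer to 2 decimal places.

0.36

The two most frequent reciprocal classes, z ts l and + + +, are the parental types, so the F1 was z ts l / + + +.
The two rarest classes, + ts l and z + +, are the double crossovers. Comparing them with the parentals, only the z allele has switched, so z is the middle locus and the order is l – z – ts.
l–z: (219 + 30)/1500 = 0.1660; z–ts: (254 + 30)/1500 = 0.1893.
Expected DCO frequency = 0.1660 × 0.1893 ≈ 0.03142; observed = 30/1500 ≈ 0.02000.
Coefficient of coincidence = 0.02000/0.03142 ≈ 0.64; interference = 1 − 0.64 = 0.36.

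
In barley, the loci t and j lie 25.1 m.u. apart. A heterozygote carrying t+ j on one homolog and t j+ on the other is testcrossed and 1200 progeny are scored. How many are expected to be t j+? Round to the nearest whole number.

449

A map distance of 25.1 m.u. corresponds to a recombination frequency of 0.251.
The F1 is t+ j / t j+, so t j+ is a parental gamete class with expected frequency (1 − r)/2 = 0.749/2 = 0.3745.
Expected number = 0.3745 × 1200 = 449.40 ≈ 449.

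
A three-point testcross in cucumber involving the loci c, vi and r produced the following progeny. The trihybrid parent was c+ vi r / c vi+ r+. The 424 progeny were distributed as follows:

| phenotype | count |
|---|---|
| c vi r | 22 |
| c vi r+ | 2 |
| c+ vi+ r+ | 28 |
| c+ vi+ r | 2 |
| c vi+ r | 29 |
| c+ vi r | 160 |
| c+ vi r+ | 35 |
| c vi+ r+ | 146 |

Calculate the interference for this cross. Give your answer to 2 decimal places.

0.54

The two rarest classes, c+ vi+ r and c vi r+, are the double crossovers. Comparing them with the parentals, only the vi allele has switched, so vi is the middle locus and the order is c – vi – r.
c–vi: (50 + 4)/424 = 0.1274; vi–r: (64 + 4)/424 = 0.1604.
Expected DCO frequency = 0.1274 × 0.1604 ≈ 0.02043; observed = 4/424 ≈ 0.00943.
Coefficient of coincidence = 0.00943/0.02043 ≈ 0.46; interference = 1 − 0.46 = 0.54.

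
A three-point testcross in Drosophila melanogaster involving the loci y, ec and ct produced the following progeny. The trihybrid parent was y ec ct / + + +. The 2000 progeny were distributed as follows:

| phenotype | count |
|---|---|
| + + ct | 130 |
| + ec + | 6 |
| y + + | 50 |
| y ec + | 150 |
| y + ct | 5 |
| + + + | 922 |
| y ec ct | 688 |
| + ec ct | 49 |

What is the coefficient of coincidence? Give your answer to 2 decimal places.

The two rarest classes, y + ct and + ec +, are the double crossovers. Comparing them with the parentals, only the ec allele has switched, so ec is the middle locus and the order is y – ec – ct.
y–ec: (99 + 11)/2000 = 0.0550; ec–ct: (280 + 11)/2000 = 0.1455.
Expected DCO frequency = 0.0550 × 0.1455 ≈ 0.00800; observed = 11/2000 ≈ 0.00550.
Coefficient of coincidence = 0.00550/0.00800 ≈ 0.69.

0.69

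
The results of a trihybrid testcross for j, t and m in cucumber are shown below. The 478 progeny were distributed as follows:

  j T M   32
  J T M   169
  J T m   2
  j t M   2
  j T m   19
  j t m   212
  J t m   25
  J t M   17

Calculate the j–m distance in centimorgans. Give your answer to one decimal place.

The two most frequent reciprocal classes, J T M and j t m, are the parental types, so the F1 was J T M / j t m.
The two rarest classes, J T m and j t M, are the double crossovers. Comparing them with the parentals, only the m allele has switched, so m is the middle locus and the order is j – m – t.
Crossovers in the j–m interval produce the single-crossover classes j T M and J t m (32 + 25 = 57) plus the double crossovers (4).
RF(j–m) = (57 + 4) / 478 = 61/478 = 0.1276 → 12.8 centimorgans.

12.8 centimorgans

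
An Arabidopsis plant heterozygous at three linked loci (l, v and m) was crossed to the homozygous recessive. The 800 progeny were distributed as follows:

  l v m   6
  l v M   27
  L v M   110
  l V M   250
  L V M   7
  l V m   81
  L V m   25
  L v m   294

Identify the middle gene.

l

The two most frequent reciprocal classes, l V M and L v m, are the parental types, so the F1 was l V M / L v m.
The two rarest classes, L V M and l v m, are the double crossovers. Comparing them with the parentals, only the l allele has switched, so l is the middle locus and the order is m – l – v.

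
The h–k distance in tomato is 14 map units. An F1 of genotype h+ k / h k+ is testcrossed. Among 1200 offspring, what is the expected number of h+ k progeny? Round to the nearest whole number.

516

A map distance of 14 map units corresponds to a recombination frequency of 0.140.
The F1 is h+ k / h k+, so h+ k is a parental gamete class with expected frequency (1 − r)/2 = 0.860/2 = 0.4300.
Expected number = 0.4300 × 1200 = 516.00 ≈ 516.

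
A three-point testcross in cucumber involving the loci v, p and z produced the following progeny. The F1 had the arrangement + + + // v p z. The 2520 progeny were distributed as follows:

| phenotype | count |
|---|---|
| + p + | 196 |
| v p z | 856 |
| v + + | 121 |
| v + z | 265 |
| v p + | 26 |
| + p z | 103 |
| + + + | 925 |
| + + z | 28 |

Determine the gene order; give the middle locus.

z

The two rarest classes, + + z and v p +, are the double crossovers. Comparing them with the parentals, only the z allele has switched, so z is the middle locus and the order is v – z – p.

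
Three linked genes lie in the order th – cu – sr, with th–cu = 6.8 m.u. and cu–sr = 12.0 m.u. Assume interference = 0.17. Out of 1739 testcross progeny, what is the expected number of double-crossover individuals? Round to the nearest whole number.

12

Map distances give recombination frequencies of 0.068 and 0.120 for the two intervals.
With interference 0.17 (so coincidence = 0.83), expected double-crossover frequency = 0.068 × 0.120 × 0.83 = 0.00677.
Expected number = 0.00677 × 1739 = 11.78 ≈ 12.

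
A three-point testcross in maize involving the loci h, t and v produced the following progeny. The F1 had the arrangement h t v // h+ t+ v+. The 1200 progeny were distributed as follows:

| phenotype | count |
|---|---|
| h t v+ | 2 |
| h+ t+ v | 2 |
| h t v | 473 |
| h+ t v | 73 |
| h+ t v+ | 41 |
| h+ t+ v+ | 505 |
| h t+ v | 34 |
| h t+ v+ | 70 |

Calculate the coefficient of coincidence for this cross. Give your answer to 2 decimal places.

The two rarest classes, h t v+ and h+ t+ v, are the double crossovers. Comparing them with the parentals, only the v allele has switched, so v is the middle locus and the order is t – v – h.
t–v: (75 + 4)/1200 = 0.0658; v–h: (143 + 4)/1200 = 0.1225.
Expected DCO frequency = 0.0658 × 0.1225 ≈ 0.00806; observed = 4/1200 ≈ 0.00333.
Coefficient of coincidence = 0.00333/0.00806 ≈ 0.41.

0.41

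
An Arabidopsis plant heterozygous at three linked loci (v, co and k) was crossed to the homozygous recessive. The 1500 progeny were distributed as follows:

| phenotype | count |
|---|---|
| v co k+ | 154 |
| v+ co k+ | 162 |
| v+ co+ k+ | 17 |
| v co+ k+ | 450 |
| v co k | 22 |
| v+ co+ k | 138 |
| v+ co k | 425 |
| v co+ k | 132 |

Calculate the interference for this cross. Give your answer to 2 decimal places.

0.47

The two most frequent reciprocal classes, v+ co k and v co+ k+, are the parental types, so the F1 was v+ co k / v co+ k+.
The two rarest classes, v co k and v+ co+ k+, are the double crossovers. Comparing them with the parentals, only the v allele has switched, so v is the middle locus and the order is k – v – co.
k–v: (294 + 39)/1500 = 0.2220; v–co: (292 + 39)/1500 = 0.2207.
Expected DCO frequency = 0.2220 × 0.2207 ≈ 0.04900; observed = 39/1500 ≈ 0.02600.
Coefficient of coincidence = 0.02600/0.04900 ≈ 0.53; interference = 1 − 0.53 = 0.47.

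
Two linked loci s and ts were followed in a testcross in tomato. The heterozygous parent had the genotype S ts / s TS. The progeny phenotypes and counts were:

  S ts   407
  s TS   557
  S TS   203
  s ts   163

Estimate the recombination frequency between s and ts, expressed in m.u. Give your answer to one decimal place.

27.5 m.u.

The recombinant classes are S TS and s ts: 203 + 163 = 366.
Recombination frequency = 366/1330 = 0.2752 ≈ 27.5%, i.e. 27.5 m.u.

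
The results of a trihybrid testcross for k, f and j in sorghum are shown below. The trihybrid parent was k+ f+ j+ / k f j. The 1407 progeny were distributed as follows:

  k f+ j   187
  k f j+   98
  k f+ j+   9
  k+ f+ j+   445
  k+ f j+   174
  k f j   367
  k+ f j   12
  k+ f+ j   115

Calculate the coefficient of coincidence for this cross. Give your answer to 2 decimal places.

The two rarest classes, k f+ j+ and k+ f j, are the double crossovers. Comparing them with the parentals, only the k allele has switched, so k is the middle locus and the order is f – k – j.
f–k: (361 + 21)/1407 = 0.2715; k–j: (213 + 21)/1407 = 0.1663.
Expected DCO frequency = 0.2715 × 0.1663 ≈ 0.04515; observed = 21/1407 ≈ 0.01493.
Coefficient of coincidence = 0.01493/0.04515 ≈ 0.33.

0.33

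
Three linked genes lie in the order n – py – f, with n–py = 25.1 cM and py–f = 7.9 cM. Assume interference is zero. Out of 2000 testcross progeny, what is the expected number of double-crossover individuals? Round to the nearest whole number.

Map distances give recombination frequencies of 0.251 and 0.079 for the two intervals.
With no interference, expected double-crossover frequency = 0.251 × 0.079 = 0.01983.
Expected number = 0.01983 × 2000 = 39.66 ≈ 40.

40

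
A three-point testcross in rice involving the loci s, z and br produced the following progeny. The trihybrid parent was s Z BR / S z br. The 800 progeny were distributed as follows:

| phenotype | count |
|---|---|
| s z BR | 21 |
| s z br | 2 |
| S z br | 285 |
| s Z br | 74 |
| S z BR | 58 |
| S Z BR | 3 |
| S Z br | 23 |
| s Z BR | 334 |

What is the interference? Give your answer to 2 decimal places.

0.40

The two rarest classes, S Z BR and s z br, are the double crossovers. Comparing them with the parentals, only the s allele has switched, so s is the middle locus and the order is br – s – z.
br–s: (132 + 5)/800 = 0.1713; s–z: (44 + 5)/800 = 0.0612.
Expected DCO frequency = 0.1713 × 0.0612 ≈ 0.01048; observed = 5/800 ≈ 0.00625.
Coefficient of coincidence = 0.00625/0.01048 ≈ 0.60; interference = 1 − 0.60 = 0.40.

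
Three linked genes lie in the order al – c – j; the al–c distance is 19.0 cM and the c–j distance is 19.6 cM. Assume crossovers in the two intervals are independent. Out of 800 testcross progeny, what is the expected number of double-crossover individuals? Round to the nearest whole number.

30

Map distances give recombination frequencies of 0.190 and 0.196 for the two intervals.
With no interference, expected double-crossover frequency = 0.190 × 0.196 = 0.03724.
Expected number = 0.03724 × 800 = 29.79 ≈ 30.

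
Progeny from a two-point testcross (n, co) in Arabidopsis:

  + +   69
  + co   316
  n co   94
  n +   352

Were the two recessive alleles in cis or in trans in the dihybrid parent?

trans

The two most frequent classes are + co (316) and n + (352); these are the parental (non-recombinant) types.
So the F1 carried + co on one chromosome and n + on the other — the recessive alleles are on opposite chromosomes (trans / repulsion).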